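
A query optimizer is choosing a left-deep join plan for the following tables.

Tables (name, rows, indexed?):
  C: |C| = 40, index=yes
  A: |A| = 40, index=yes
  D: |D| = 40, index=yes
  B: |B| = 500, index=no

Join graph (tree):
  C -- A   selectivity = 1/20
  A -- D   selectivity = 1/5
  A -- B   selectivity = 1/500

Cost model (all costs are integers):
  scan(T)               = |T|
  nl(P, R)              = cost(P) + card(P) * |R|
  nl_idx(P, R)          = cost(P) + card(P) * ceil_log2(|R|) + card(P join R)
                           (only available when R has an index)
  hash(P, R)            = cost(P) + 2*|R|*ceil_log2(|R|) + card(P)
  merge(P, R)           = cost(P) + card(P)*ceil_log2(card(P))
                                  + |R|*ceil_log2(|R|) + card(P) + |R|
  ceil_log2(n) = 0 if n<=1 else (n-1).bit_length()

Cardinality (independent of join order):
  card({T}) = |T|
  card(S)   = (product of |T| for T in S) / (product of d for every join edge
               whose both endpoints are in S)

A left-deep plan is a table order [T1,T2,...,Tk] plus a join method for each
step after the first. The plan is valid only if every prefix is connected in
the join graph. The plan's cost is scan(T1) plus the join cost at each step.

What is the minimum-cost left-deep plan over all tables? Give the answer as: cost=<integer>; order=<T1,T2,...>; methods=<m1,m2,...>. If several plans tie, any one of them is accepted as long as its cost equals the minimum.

Selinger DP (subsets sized 1..n):
  {C}: scan cost=40, card=40
  {A}: scan cost=40, card=40
  {D}: scan cost=40, card=40
  {B}: scan cost=500, card=500
  {AC}: card=80; try (C,nl_idx)→360, (A,nl_idx)→360, (C,hash)→560, (A,hash)→560, (C,merge)→600, (A,merge)→600 …(+2); best=360 via (C,nl_idx)
  {AD}: card=320; try (D,hash)→560, (A,hash)→560, (D,merge)→600, (D,nl_idx)→600, (A,merge)→600, (A,nl_idx)→600 …(+2); best=560 via (D,hash)
  {AB}: card=40; try (A,hash)→1480, (A,nl_idx)→3540, (B,merge)→5320, (A,merge)→5780, (B,hash)→9080, (B,nl)→20040 …(+1); best=1480 via (A,hash)
  {ACD}: card=640; try (D,hash)→920, (D,merge)→1280, (C,hash)→1360, (D,nl_idx)→1480, (C,nl_idx)→3120, (D,nl)→3560 …(+2); best=920 via (D,hash)
  {ABC}: card=80; try (C,nl_idx)→1800, (C,hash)→2000, (C,merge)→2040, (C,nl)→3080, (B,merge)→6000, (B,hash)→9440 …(+1); best=1800 via (C,nl_idx)
  {ABD}: card=320; try (D,hash)→2000, (D,merge)→2040, (D,nl_idx)→2040, (D,nl)→3080, (B,merge)→8760, (B,hash)→9880 …(+1); best=2000 via (D,hash)
  {ABCD}: card=640; try (D,hash)→2360, (D,merge)→2720, (C,hash)→2800, (D,nl_idx)→2920, (C,nl_idx)→4560, (D,nl)→5000 …(+5); best=2360 via (D,hash)

cost=2360; order=B,A,C,D; methods=hash,nl_idx,hash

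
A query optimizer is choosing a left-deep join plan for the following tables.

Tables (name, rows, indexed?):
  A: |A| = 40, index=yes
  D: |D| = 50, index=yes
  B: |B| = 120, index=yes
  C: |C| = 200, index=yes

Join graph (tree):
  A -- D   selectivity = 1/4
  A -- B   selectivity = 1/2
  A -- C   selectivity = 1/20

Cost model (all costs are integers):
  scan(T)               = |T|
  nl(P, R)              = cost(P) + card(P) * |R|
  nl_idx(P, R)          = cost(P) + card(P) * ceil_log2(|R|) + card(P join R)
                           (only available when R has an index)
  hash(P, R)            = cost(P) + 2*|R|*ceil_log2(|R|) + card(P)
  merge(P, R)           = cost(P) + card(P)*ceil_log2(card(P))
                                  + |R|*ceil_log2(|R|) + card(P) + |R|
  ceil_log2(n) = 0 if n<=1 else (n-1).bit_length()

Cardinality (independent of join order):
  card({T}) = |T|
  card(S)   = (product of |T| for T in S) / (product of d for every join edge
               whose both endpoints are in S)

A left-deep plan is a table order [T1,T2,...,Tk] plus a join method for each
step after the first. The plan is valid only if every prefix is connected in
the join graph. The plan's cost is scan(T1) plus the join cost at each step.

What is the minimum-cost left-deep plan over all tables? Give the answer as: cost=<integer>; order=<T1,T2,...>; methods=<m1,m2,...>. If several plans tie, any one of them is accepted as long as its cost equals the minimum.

cost=8440; order=A,C,D,B; methods=nl_idx,hash,hash

Selinger DP (subsets sized 1..n):
  {A}: scan cost=40, card=40
  {D}: scan cost=50, card=50
  {B}: scan cost=120, card=120
  {C}: scan cost=200, card=200
  {AD}: card=500; try (A,hash)→580, (D,merge)→670, (D,hash)→680, (A,merge)→680, (D,nl_idx)→780, (A,nl_idx)→850 …(+2); best=580 via (A,hash)
  {AB}: card=2400; try (A,hash)→720, (B,merge)→1280, (A,merge)→1360, (B,hash)→1760, (B,nl_idx)→2720, (A,nl_idx)→3240 …(+2); best=720 via (A,hash)
  {AC}: card=400; try (C,nl_idx)→760, (A,hash)→880, (A,nl_idx)→1800, (C,merge)→2120, (A,merge)→2280, (C,hash)→3280 …(+2); best=760 via (C,nl_idx)
  {ABD}: card=30000; try (B,hash)→2760, (D,hash)→3720, (B,merge)→6540, (D,merge)→32270, (B,nl_idx)→34080, (D,nl_idx)→45120 …(+2); best=2760 via (B,hash)
  {ACD}: card=5000; try (D,hash)→1760, (C,hash)→4280, (D,merge)→5110, (C,merge)→7380, (D,nl_idx)→8160, (C,nl_idx)→9580 …(+2); best=1760 via (D,hash)
  {ABC}: card=24000; try (B,hash)→2840, (B,merge)→5720, (C,hash)→6320, (B,nl_idx)→27560, (C,merge)→33720, (C,nl_idx)→43920 …(+2); best=2840 via (B,hash)
  {ABCD}: card=300000; try (B,hash)→8440, (D,hash)→27440, (C,hash)→35960, (B,merge)→72720, (B,nl_idx)→336760, (D,merge)→387190 …(+6); best=8440 via (B,hash)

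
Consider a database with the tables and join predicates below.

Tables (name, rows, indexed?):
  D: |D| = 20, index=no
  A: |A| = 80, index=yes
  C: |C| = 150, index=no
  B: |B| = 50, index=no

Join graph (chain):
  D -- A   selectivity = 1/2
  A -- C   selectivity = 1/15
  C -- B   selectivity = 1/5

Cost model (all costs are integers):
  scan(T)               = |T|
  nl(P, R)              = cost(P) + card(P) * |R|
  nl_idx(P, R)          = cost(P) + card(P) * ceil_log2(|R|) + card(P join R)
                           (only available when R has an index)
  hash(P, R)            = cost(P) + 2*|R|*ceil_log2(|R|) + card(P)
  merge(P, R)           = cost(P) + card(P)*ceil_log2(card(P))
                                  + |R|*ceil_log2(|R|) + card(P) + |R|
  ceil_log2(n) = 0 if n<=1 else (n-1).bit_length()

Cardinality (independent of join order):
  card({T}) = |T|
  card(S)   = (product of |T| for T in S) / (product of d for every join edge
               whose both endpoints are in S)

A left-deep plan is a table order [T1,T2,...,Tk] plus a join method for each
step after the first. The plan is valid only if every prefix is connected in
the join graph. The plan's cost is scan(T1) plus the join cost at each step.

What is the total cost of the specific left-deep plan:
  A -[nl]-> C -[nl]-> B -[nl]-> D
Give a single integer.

step 1: scan A: cost=80, card=80
step 2: join C via nl
    card(P join C) = 80*150/(15) = 800
    cost = 80 + 80*150 = 12080
step 3: join B via nl
    card(P join B) = 800*50/(5) = 8000
    cost = 12080 + 800*50 = 52080
step 4: join D via nl
    card(P join D) = 8000*20/(2) = 80000
    cost = 52080 + 8000*20 = 212080

212080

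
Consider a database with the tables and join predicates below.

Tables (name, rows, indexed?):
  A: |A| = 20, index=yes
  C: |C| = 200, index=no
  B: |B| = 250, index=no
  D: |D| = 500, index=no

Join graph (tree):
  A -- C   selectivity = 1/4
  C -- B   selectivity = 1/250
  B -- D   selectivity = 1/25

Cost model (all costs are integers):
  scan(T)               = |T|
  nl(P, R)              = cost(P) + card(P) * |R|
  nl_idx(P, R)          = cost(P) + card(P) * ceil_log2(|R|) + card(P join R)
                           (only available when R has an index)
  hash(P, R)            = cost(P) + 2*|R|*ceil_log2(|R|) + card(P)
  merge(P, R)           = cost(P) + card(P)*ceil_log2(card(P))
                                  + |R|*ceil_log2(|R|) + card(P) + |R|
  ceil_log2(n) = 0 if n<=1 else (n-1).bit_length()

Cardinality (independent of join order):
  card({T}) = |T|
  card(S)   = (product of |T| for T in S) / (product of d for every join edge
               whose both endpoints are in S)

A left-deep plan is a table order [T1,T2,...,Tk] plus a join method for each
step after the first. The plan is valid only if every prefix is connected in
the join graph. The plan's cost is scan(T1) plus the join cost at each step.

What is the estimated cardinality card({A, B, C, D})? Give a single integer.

Tables in S: A(20), B(250), C(200), D(500)
Edges inside S: A-C(d=4), C-B(d=250), B-D(d=25)
numerator = 20 * 250 * 200 * 500 = 500000000
denominator = 4 * 250 * 25 = 25000
card(S) = 500000000 / 25000 = 20000

20000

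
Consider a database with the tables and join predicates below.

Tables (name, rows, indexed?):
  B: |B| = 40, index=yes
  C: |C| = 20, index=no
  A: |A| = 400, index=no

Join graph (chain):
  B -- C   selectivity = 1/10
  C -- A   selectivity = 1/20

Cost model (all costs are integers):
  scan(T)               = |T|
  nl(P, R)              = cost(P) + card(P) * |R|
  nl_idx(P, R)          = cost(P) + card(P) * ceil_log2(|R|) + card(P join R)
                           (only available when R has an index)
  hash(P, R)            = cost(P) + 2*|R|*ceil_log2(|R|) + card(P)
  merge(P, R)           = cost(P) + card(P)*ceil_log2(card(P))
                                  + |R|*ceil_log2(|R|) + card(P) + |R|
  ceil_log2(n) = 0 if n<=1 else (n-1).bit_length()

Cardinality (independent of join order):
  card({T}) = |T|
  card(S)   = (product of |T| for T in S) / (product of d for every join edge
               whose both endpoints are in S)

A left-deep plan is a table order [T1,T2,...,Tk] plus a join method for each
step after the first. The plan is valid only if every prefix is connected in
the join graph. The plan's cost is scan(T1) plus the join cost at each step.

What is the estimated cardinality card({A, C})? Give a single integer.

400

Tables in S: A(400), C(20)
Edges inside S: C-A(d=20)
numerator = 400 * 20 = 8000
denominator = 20 = 20
card(S) = 8000 / 20 = 400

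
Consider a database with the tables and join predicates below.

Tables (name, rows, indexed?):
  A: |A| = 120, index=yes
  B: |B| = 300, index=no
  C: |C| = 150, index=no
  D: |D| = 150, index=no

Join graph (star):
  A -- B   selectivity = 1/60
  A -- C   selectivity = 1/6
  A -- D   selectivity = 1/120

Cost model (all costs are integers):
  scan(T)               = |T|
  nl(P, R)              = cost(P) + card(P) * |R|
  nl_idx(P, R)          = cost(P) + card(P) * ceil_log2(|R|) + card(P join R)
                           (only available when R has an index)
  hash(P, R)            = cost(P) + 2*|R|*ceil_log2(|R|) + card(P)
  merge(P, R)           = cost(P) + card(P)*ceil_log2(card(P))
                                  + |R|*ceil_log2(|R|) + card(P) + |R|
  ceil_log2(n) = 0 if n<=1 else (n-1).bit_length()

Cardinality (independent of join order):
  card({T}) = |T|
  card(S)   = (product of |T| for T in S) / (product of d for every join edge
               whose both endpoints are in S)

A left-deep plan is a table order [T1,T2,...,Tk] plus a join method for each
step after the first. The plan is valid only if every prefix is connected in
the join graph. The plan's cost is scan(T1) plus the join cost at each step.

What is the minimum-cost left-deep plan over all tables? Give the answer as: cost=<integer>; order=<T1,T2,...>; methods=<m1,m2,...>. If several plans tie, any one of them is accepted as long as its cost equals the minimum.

cost=8430; order=B,A,D,C; methods=hash,hash,hash

Selinger DP (subsets sized 1..n):
  {A}: scan cost=120, card=120
  {B}: scan cost=300, card=300
  {C}: scan cost=150, card=150
  {D}: scan cost=150, card=150
  {AB}: card=600; try (A,hash)→2280, (A,nl_idx)→3000, (B,merge)→4080, (A,merge)→4260, (B,hash)→5640, (B,nl)→36120 …(+1); best=2280 via (A,hash)
  {AC}: card=3000; try (A,hash)→1980, (C,merge)→2430, (A,merge)→2460, (C,hash)→2640, (A,nl_idx)→4200, (C,nl)→18120 …(+1); best=1980 via (A,hash)
  {AD}: card=150; try (A,nl_idx)→1350, (A,hash)→1980, (D,merge)→2430, (A,merge)→2460, (D,hash)→2640, (D,nl)→18120 …(+1); best=1350 via (A,nl_idx)
  {ABC}: card=15000; try (C,hash)→5280, (C,merge)→10230, (B,hash)→10380, (B,merge)→43980, (C,nl)→92280, (B,nl)→901980; best=5280 via (C,hash)
  {ABD}: card=750; try (D,hash)→5280, (B,merge)→5700, (B,hash)→6900, (D,merge)→10230, (B,nl)→46350, (D,nl)→92280; best=5280 via (D,hash)
  {ACD}: card=3750; try (C,hash)→3900, (C,merge)→4050, (D,hash)→7380, (C,nl)→23850, (D,merge)→42330, (D,nl)→451980; best=3900 via (C,hash)
  {ABCD}: card=18750; try (C,hash)→8430, (B,hash)→13050, (C,merge)→14880, (D,hash)→22680, (B,merge)→55650, (C,nl)→117780 …(+3); best=8430 via (C,hash)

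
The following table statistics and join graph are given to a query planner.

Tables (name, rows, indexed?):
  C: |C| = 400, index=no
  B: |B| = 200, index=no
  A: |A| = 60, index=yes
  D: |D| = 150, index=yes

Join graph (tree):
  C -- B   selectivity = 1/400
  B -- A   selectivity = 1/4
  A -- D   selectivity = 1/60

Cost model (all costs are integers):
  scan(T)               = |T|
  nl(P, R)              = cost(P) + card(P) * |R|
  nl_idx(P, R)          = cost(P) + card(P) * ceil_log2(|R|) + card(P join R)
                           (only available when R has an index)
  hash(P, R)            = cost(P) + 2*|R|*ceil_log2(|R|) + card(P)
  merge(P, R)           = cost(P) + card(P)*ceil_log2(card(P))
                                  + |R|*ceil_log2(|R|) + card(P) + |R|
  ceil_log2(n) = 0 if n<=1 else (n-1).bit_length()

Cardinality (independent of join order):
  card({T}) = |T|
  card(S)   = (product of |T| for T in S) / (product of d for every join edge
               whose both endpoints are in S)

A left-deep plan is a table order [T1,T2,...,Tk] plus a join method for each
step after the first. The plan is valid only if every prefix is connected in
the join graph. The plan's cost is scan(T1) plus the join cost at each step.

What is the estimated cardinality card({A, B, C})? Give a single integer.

3000

Tables in S: A(60), B(200), C(400)
Edges inside S: C-B(d=400), B-A(d=4)
numerator = 60 * 200 * 400 = 4800000
denominator = 400 * 4 = 1600
card(S) = 4800000 / 1600 = 3000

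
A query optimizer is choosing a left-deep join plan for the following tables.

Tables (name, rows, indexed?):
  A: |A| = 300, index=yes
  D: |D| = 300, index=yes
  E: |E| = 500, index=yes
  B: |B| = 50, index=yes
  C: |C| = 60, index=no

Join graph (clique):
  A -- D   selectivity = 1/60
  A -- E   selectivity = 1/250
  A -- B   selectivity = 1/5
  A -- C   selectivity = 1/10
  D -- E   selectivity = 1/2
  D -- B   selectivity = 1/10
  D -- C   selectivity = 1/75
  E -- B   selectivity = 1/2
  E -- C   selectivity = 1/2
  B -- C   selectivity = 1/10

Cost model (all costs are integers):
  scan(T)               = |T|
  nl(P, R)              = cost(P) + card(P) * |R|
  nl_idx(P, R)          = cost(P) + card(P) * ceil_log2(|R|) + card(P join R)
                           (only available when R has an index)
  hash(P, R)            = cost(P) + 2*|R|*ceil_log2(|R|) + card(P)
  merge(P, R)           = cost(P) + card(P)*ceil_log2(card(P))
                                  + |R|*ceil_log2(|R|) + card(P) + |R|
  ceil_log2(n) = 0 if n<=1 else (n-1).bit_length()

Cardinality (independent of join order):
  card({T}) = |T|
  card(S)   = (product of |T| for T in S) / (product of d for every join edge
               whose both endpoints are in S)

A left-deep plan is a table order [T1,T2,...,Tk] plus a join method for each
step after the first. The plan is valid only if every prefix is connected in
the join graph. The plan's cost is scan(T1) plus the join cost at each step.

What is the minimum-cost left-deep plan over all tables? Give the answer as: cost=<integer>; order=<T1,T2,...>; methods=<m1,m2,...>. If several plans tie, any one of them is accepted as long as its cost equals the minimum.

Selinger DP (subsets sized 1..n):
  {A}: scan cost=300, card=300
  {D}: scan cost=300, card=300
  {E}: scan cost=500, card=500
  {B}: scan cost=50, card=50
  {C}: scan cost=60, card=60
  {AD}: card=1500; try (D,nl_idx)→4500, (A,nl_idx)→4500, (D,hash)→6000, (A,hash)→6000, (D,merge)→6300, (A,merge)→6300 …(+2); best=4500 via (D,nl_idx)
  {AE}: card=600; try (E,nl_idx)→3600, (A,nl_idx)→5600, (A,hash)→6400, (E,merge)→8300, (A,merge)→8500, (E,hash)→9600 …(+2); best=3600 via (E,nl_idx)
  {AB}: card=3000; try (B,hash)→1200, (A,merge)→3400, (A,nl_idx)→3500, (B,merge)→3650, (B,nl_idx)→5100, (A,hash)→5500 …(+2); best=1200 via (B,hash)
  {AC}: card=1800; try (C,hash)→1320, (A,nl_idx)→2400, (A,merge)→3480, (C,merge)→3720, (A,hash)→5520, (A,nl)→18060 …(+1); best=1320 via (C,hash)
  {DE}: card=75000; try (D,hash)→6400, (E,merge)→8300, (D,merge)→8500, (E,hash)→9600, (E,nl_idx)→78000, (D,nl_idx)→80000 …(+2); best=6400 via (D,hash)
  {BD}: card=1500; try (B,hash)→1200, (D,nl_idx)→2000, (D,merge)→3400, (B,nl_idx)→3600, (B,merge)→3650, (D,hash)→5500 …(+2); best=1200 via (B,hash)
  {CD}: card=240; try (D,nl_idx)→840, (C,hash)→1320, (D,merge)→3480, (C,merge)→3720, (D,hash)→5520, (D,nl)→18060 …(+1); best=840 via (D,nl_idx)
  {BE}: card=12500; try (B,hash)→1600, (E,merge)→5400, (B,merge)→5850, (E,hash)→9100, (E,nl_idx)→13000, (B,nl_idx)→16000 …(+2); best=1600 via (B,hash)
  {CE}: card=15000; try (C,hash)→1720, (E,merge)→5480, (C,merge)→5920, (E,hash)→9120, (E,nl_idx)→15600, (E,nl)→30060 …(+1); best=1720 via (C,hash)
  {BC}: card=300; try (B,hash)→720, (B,nl_idx)→720, (C,hash)→820, (C,merge)→820, (B,merge)→830, (C,nl)→3050 …(+1); best=720 via (B,hash)
  {ADE}: card=1500; try (D,hash)→9600, (D,nl_idx)→10500, (D,merge)→13200, (E,hash)→15000, (E,nl_idx)→19500, (E,merge)→27500 …(+6); best=9600 via (D,hash)
  {ABD}: card=1500; try (B,hash)→6600, (A,hash)→8100, (D,hash)→9600, (B,nl_idx)→15000, (A,nl_idx)→16200, (A,merge)→22200 …(+6); best=6600 via (B,hash)
  {ACD}: card=120; try (A,nl_idx)→3120, (A,merge)→6000, (A,hash)→6480, (C,hash)→6720, (D,hash)→8520, (D,nl_idx)→17640 …(+5); best=3120 via (A,nl_idx)
  {ABE}: card=3000; try (B,hash)→4800, (B,nl_idx)→10200, (B,merge)→10550, (E,hash)→13200, (A,hash)→19500, (E,nl_idx)→31200 …(+6); best=4800 via (B,hash)
  {ACE}: card=1800; try (C,hash)→4920, (C,merge)→10620, (E,hash)→12120, (E,nl_idx)→19320, (A,hash)→22120, (E,merge)→27920 …(+5); best=4920 via (C,hash)
  {ABC}: card=1800; try (B,hash)→3720, (C,hash)→4920, (A,nl_idx)→5220, (A,hash)→6420, (A,merge)→6720, (B,nl_idx)→13920 …(+5); best=3720 via (B,hash)
  {BDE}: card=187500; try (E,hash)→11700, (D,hash)→19500, (E,merge)→24200, (B,hash)→82000, (D,merge)→192100, (E,nl_idx)→202200 …(+6); best=11700 via (E,hash)
  {CDE}: card=30000; try (E,merge)→8000, (E,hash)→10080, (D,hash)→22120, (E,nl_idx)→33000, (C,hash)→82120, (E,nl)→120840 …(+5); best=8000 via (E,merge)
  {BCD}: card=120; try (B,hash)→1680, (B,nl_idx)→2400, (B,merge)→3350, (C,hash)→3420, (D,nl_idx)→3540, (D,hash)→6420 …(+5); best=1680 via (B,hash)
  {BCE}: card=37500; try (E,merge)→8720, (E,hash)→10020, (C,hash)→14820, (B,hash)→17320, (E,nl_idx)→40920, (B,nl_idx)→129220 …(+5); best=8720 via (E,merge)
  {ABDE}: card=750; try (B,hash)→11700, (D,hash)→13200, (E,hash)→17100, (B,nl_idx)→19350, (E,nl_idx)→20850, (B,merge)→27950 …(+10); best=11700 via (B,hash)
  {ACDE}: card=60; try (E,nl_idx)→4260, (E,merge)→9080, (C,hash)→11820, (D,hash)→12120, (E,hash)→12240, (D,nl_idx)→21180 …(+9); best=4260 via (E,nl_idx)
  {ABCD}: card=12; try (A,nl_idx)→2772, (B,hash)→3840, (B,nl_idx)→3852, (B,merge)→4430, (A,merge)→5640, (A,hash)→7200 …(+9); best=2772 via (A,nl_idx)
  {ABCE}: card=900; try (B,hash)→7320, (C,hash)→8520, (E,hash)→14520, (B,nl_idx)→16620, (E,nl_idx)→20820, (B,merge)→26870 …(+9); best=7320 via (B,hash)
  {BCDE}: card=7500; try (E,merge)→7640, (E,nl_idx)→10260, (E,hash)→10800, (B,hash)→38600, (D,hash)→51620, (E,nl)→61680 …(+9); best=7640 via (E,merge)
  {ABCDE}: card=3; try (E,nl_idx)→2883, (B,nl_idx)→4623, (B,hash)→4920, (B,merge)→5030, (B,nl)→7260, (E,merge)→7832 …(+13); best=2883 via (E,nl_idx)

cost=2883; order=C,D,B,A,E; methods=nl_idx,hash,nl_idx,nl_idx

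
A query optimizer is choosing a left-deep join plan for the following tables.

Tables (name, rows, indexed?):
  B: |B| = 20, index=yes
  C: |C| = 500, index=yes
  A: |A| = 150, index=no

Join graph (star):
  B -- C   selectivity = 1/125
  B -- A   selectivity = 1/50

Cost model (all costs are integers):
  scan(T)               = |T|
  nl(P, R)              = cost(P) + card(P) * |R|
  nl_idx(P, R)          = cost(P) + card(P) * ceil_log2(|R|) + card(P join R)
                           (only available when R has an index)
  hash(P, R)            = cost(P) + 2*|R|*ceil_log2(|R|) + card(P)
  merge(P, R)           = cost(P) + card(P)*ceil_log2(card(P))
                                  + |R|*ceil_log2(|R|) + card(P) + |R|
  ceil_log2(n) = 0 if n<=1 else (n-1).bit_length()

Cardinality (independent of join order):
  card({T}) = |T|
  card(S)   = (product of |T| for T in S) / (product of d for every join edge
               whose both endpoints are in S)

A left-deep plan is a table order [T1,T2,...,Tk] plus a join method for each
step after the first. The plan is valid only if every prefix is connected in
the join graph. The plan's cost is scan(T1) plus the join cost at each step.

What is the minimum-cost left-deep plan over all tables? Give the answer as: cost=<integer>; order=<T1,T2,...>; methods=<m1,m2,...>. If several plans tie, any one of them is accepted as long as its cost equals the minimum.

cost=1280; order=A,B,C; methods=hash,nl_idx

Selinger DP (subsets sized 1..n):
  {B}: scan cost=20, card=20
  {C}: scan cost=500, card=500
  {A}: scan cost=150, card=150
  {BC}: card=80; try (C,nl_idx)→280, (B,hash)→1200, (B,nl_idx)→3080, (C,merge)→5140, (B,merge)→5620, (C,hash)→9040 …(+2); best=280 via (C,nl_idx)
  {AB}: card=60; try (B,hash)→500, (B,nl_idx)→960, (A,merge)→1490, (B,merge)→1620, (A,hash)→2440, (A,nl)→3020 …(+1); best=500 via (B,hash)
  {ABC}: card=240; try (C,nl_idx)→1280, (A,merge)→2270, (A,hash)→2760, (C,merge)→5920, (C,hash)→9560, (A,nl)→12280 …(+1); best=1280 via (C,nl_idx)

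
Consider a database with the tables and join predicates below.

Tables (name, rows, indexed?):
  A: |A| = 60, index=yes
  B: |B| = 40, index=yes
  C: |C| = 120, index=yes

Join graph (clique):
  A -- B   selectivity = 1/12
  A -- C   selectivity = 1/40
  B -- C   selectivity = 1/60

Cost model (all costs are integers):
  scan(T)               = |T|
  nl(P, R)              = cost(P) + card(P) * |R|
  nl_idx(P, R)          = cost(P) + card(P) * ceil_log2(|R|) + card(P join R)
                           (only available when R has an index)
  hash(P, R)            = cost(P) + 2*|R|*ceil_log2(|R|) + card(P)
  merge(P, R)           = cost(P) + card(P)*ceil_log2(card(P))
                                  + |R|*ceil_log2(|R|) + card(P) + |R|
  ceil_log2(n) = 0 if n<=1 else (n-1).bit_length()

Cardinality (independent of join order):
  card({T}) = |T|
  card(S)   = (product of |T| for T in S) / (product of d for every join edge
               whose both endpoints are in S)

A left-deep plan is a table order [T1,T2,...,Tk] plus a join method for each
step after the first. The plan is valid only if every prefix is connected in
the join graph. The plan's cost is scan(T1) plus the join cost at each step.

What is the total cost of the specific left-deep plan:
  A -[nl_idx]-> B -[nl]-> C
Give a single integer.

24620

step 1: scan A: cost=60, card=60
step 2: join B via nl_idx
    card(P join B) = 60*40/(12) = 200
    cost = 60 + 60*6 + 200 = 620
step 3: join C via nl
    card(P join C) = 200*120/(40*60) = 10
    cost = 620 + 200*120 = 24620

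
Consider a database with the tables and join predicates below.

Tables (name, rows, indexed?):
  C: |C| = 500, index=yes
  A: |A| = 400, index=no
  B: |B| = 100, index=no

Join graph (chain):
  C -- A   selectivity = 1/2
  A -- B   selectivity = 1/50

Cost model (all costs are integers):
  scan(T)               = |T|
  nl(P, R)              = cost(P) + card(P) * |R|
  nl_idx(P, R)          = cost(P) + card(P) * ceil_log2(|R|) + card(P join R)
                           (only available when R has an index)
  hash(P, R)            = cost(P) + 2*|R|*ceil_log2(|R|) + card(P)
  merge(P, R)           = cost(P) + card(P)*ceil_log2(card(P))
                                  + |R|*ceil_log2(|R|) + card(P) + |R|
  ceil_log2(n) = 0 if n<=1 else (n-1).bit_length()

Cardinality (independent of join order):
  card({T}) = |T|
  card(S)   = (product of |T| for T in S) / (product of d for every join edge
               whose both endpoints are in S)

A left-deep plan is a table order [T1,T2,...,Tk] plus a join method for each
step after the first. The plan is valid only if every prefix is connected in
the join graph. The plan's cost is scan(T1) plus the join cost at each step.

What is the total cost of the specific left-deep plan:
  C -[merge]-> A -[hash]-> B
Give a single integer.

110900

step 1: scan C: cost=500, card=500
step 2: join A via merge
    card(P join A) = 500*400/(2) = 100000
    cost = 500 + 500*9 + 400*9 + 500 + 400 = 9500
step 3: join B via hash
    card(P join B) = 100000*100/(50) = 200000
    cost = 9500 + 2*100*7 + 100000 = 110900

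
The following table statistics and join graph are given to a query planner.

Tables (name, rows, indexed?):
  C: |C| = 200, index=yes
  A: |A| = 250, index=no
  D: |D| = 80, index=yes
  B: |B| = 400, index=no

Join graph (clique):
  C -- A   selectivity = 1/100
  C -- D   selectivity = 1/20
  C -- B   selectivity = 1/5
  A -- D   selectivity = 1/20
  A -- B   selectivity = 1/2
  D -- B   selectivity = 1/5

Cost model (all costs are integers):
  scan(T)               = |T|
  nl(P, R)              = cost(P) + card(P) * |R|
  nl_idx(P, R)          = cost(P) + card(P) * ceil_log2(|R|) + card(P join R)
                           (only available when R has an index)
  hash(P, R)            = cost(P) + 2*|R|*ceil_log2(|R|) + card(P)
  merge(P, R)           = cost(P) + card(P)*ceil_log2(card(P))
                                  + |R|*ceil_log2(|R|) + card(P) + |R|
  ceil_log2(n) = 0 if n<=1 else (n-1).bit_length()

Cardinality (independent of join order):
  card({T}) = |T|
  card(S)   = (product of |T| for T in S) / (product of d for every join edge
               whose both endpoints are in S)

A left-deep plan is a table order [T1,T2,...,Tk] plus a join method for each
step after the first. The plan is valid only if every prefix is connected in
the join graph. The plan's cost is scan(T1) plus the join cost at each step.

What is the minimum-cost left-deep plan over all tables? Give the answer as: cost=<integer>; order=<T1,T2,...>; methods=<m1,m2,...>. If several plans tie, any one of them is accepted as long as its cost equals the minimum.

Selinger DP (subsets sized 1..n):
  {C}: scan cost=200, card=200
  {A}: scan cost=250, card=250
  {D}: scan cost=80, card=80
  {B}: scan cost=400, card=400
  {AC}: card=500; try (C,nl_idx)→2750, (C,hash)→3700, (A,merge)→4250, (C,merge)→4300, (A,hash)→4400, (A,nl)→50200 …(+1); best=2750 via (C,nl_idx)
  {CD}: card=800; try (D,hash)→1520, (C,nl_idx)→1520, (D,nl_idx)→2400, (C,merge)→2520, (D,merge)→2640, (C,hash)→3360 …(+2); best=1520 via (D,hash)
  {BC}: card=16000; try (C,hash)→4000, (B,merge)→6000, (C,merge)→6200, (B,hash)→7600, (C,nl_idx)→19600, (B,nl)→80200 …(+1); best=4000 via (C,hash)
  {AD}: card=1000; try (D,hash)→1620, (A,merge)→2970, (D,nl_idx)→3000, (D,merge)→3140, (A,hash)→4160, (A,nl)→20080 …(+1); best=1620 via (D,hash)
  {AB}: card=50000; try (A,hash)→4800, (B,merge)→6500, (A,merge)→6650, (B,hash)→7700, (B,nl)→100250, (A,nl)→100400; best=4800 via (A,hash)
  {BD}: card=6400; try (D,hash)→1920, (B,merge)→4720, (D,merge)→5040, (B,hash)→7360, (D,nl_idx)→9600, (B,nl)→32080 …(+1); best=1920 via (D,hash)
  {ACD}: card=100; try (D,hash)→4370, (C,hash)→5820, (A,hash)→6320, (D,nl_idx)→6350, (D,merge)→8390, (C,nl_idx)→9720 …(+5); best=4370 via (D,hash)
  {ABC}: card=20000; try (B,hash)→10450, (B,merge)→11750, (A,hash)→24000, (C,hash)→58000, (B,nl)→202750, (A,merge)→246250 …(+4); best=10450 via (B,hash)
  {BCD}: card=12800; try (B,hash)→9520, (C,hash)→11520, (B,merge)→14320, (D,hash)→21120, (C,nl_idx)→65920, (C,merge)→93320 …(+5); best=9520 via (B,hash)
  {ABD}: card=40000; try (B,hash)→9820, (A,hash)→12320, (B,merge)→16620, (D,hash)→55920, (A,merge)→93770, (D,nl_idx)→394800 …(+4); best=9820 via (B,hash)
  {ABCD}: card=800; try (B,merge)→9170, (B,hash)→11670, (A,hash)→26320, (D,hash)→31570, (B,nl)→44370, (C,hash)→53020 …(+8); best=9170 via (B,merge)

cost=9170; order=A,C,D,B; methods=nl_idx,hash,merge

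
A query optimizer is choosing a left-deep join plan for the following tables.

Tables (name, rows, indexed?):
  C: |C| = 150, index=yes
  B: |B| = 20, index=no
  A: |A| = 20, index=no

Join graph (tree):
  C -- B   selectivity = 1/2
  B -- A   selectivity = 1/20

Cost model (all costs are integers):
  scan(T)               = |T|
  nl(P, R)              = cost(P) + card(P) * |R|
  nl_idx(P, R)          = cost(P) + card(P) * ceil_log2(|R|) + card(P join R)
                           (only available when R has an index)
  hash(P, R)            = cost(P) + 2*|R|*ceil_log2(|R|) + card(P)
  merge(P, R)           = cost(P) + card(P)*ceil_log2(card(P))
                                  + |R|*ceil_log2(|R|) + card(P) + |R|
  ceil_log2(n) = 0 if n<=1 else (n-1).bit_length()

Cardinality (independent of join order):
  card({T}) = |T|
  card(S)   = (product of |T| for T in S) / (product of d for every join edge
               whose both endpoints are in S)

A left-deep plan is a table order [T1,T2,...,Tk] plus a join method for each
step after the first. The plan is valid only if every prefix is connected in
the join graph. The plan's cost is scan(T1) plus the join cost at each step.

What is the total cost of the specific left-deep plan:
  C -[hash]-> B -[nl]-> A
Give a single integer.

step 1: scan C: cost=150, card=150
step 2: join B via hash
    card(P join B) = 150*20/(2) = 1500
    cost = 150 + 2*20*5 + 150 = 500
step 3: join A via nl
    card(P join A) = 1500*20/(20) = 1500
    cost = 500 + 1500*20 = 30500

30500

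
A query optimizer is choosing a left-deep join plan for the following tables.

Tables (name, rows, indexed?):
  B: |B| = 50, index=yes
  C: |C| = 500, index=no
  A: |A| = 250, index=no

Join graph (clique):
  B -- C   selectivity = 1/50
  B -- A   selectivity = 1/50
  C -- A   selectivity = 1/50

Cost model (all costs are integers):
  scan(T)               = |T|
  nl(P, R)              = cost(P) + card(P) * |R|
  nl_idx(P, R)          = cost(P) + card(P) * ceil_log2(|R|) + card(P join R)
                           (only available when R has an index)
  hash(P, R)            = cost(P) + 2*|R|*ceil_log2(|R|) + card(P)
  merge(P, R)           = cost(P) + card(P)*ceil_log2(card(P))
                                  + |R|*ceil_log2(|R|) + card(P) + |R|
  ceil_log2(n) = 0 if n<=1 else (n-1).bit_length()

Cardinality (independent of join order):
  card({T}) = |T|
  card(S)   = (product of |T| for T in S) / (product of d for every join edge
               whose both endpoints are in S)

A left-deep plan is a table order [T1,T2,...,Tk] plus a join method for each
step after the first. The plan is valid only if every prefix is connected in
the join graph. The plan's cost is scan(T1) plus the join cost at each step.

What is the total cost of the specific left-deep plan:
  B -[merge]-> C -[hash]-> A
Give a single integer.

step 1: scan B: cost=50, card=50
step 2: join C via merge
    card(P join C) = 50*500/(50) = 500
    cost = 50 + 50*6 + 500*9 + 50 + 500 = 5400
step 3: join A via hash
    card(P join A) = 500*250/(50*50) = 50
    cost = 5400 + 2*250*8 + 500 = 9900

9900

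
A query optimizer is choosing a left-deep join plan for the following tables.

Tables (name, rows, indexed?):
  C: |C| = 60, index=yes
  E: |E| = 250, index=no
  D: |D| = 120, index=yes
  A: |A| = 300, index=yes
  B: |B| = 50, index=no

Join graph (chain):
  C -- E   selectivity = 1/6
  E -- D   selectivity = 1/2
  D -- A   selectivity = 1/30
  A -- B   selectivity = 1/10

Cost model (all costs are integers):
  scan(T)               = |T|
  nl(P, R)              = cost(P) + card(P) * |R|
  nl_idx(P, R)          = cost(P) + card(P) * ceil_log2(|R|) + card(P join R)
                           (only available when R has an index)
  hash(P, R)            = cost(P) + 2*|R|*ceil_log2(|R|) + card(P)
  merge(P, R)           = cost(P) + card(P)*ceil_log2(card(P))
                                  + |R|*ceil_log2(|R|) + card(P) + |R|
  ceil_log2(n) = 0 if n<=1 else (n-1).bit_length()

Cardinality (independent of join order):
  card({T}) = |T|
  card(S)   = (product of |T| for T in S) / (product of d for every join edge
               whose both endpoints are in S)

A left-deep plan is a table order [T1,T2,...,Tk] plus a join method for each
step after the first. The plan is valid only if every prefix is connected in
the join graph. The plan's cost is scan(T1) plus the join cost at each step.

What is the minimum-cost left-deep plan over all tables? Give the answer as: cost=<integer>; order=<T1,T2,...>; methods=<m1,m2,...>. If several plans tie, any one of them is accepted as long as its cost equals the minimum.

Selinger DP (subsets sized 1..n):
  {C}: scan cost=60, card=60
  {E}: scan cost=250, card=250
  {D}: scan cost=120, card=120
  {A}: scan cost=300, card=300
  {B}: scan cost=50, card=50
  {CE}: card=2500; try (C,hash)→1220, (E,merge)→2730, (C,merge)→2920, (E,hash)→4120, (C,nl_idx)→4250, (E,nl)→15060 …(+1); best=1220 via (C,hash)
  {DE}: card=15000; try (D,hash)→2180, (E,merge)→3330, (D,merge)→3460, (E,hash)→4240, (D,nl_idx)→17000, (E,nl)→30120 …(+1); best=2180 via (D,hash)
  {AD}: card=1200; try (D,hash)→2280, (A,nl_idx)→2400, (D,nl_idx)→3600, (A,merge)→4080, (D,merge)→4260, (A,hash)→5640 …(+2); best=2280 via (D,hash)
  {AB}: card=1500; try (B,hash)→1200, (A,nl_idx)→2000, (A,merge)→3400, (B,merge)→3650, (A,hash)→5500, (A,nl)→15050 …(+1); best=1200 via (B,hash)
  {CDE}: card=150000; try (D,hash)→5400, (C,hash)→17900, (D,merge)→34680, (D,nl_idx)→168720, (C,merge)→227600, (C,nl_idx)→242180 …(+2); best=5400 via (D,hash)
  {ADE}: card=150000; try (E,hash)→7480, (E,merge)→18930, (A,hash)→22580, (A,merge)→230180, (A,nl_idx)→287180, (E,nl)→302280 …(+1); best=7480 via (E,hash)
  {ABD}: card=6000; try (B,hash)→4080, (D,hash)→4380, (B,merge)→17030, (D,nl_idx)→17700, (D,merge)→20160, (B,nl)→62280 …(+1); best=4080 via (B,hash)
  {ACDE}: card=1500000; try (C,hash)→158200, (A,hash)→160800, (C,nl_idx)→2407480, (A,nl_idx)→2855400, (C,merge)→2857900, (A,merge)→2858400 …(+2); best=158200 via (C,hash)
  {ABDE}: card=750000; try (E,hash)→14080, (E,merge)→90330, (B,hash)→158080, (E,nl)→1504080, (B,merge)→2857830, (B,nl)→7507480; best=14080 via (E,hash)
  {ABCDE}: card=7500000; try (C,hash)→764800, (B,hash)→1658800, (C,nl_idx)→12014080, (C,merge)→15764500, (B,merge)→33158550, (C,nl)→45014080 …(+1); best=764800 via (C,hash)

cost=764800; order=A,D,B,E,C; methods=hash,hash,hash,hash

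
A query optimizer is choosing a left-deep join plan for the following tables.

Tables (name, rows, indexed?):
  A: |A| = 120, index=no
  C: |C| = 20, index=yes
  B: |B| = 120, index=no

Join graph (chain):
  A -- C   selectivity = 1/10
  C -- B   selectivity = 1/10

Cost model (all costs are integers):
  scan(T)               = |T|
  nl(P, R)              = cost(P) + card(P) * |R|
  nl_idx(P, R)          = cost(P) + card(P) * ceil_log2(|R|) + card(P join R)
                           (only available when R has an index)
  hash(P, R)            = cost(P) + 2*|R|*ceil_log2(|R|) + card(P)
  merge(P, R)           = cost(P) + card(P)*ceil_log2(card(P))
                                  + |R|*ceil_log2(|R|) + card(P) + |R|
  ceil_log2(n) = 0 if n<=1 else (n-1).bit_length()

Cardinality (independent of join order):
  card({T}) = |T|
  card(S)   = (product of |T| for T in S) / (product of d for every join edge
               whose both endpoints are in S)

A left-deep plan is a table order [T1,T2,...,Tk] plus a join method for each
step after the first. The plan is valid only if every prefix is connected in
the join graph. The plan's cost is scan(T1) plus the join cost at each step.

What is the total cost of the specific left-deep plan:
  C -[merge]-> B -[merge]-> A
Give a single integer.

4220

step 1: scan C: cost=20, card=20
step 2: join B via merge
    card(P join B) = 20*120/(10) = 240
    cost = 20 + 20*5 + 120*7 + 20 + 120 = 1100
step 3: join A via merge
    card(P join A) = 240*120/(10) = 2880
    cost = 1100 + 240*8 + 120*7 + 240 + 120 = 4220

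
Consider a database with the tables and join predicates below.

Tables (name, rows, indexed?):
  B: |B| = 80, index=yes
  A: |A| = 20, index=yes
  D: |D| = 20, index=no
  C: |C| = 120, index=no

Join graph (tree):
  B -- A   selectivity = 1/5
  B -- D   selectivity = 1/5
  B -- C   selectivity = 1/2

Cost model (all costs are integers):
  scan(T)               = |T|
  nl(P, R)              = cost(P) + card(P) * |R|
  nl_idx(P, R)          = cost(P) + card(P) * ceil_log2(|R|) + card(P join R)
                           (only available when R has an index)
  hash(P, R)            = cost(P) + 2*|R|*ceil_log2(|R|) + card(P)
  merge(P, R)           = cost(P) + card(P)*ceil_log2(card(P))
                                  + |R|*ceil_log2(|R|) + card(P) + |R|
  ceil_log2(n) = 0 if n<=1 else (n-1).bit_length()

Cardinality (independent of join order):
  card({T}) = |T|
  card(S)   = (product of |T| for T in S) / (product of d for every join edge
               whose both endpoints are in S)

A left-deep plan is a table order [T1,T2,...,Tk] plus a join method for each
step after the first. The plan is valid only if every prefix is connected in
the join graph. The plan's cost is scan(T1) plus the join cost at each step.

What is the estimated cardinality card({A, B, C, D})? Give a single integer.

Tables in S: A(20), B(80), C(120), D(20)
Edges inside S: B-A(d=5), B-D(d=5), B-C(d=2)
numerator = 20 * 80 * 120 * 20 = 3840000
denominator = 5 * 5 * 2 = 50
card(S) = 3840000 / 50 = 76800

76800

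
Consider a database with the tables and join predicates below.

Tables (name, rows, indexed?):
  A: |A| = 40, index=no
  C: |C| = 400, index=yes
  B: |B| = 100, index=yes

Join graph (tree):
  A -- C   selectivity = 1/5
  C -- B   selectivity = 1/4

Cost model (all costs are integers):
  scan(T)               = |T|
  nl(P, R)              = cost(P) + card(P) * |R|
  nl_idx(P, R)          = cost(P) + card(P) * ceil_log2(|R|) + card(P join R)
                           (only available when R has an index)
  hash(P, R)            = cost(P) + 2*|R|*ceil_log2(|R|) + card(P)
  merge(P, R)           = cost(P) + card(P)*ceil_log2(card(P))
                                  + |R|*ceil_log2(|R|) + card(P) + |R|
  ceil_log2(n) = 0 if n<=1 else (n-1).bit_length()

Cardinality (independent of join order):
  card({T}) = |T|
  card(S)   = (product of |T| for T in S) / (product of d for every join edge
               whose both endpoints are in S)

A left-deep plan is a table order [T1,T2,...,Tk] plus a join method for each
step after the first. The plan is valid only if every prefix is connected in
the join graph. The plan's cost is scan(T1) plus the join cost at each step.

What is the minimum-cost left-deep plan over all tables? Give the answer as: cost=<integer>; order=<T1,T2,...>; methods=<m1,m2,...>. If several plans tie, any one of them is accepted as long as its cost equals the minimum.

cost=5880; order=C,A,B; methods=hash,hash

Selinger DP (subsets sized 1..n):
  {A}: scan cost=40, card=40
  {C}: scan cost=400, card=400
  {B}: scan cost=100, card=100
  {AC}: card=3200; try (A,hash)→1280, (C,nl_idx)→3600, (C,merge)→4320, (A,merge)→4680, (C,hash)→7280, (C,nl)→16040 …(+1); best=1280 via (A,hash)
  {BC}: card=10000; try (B,hash)→2200, (C,merge)→4900, (B,merge)→5200, (C,hash)→7400, (C,nl_idx)→11000, (B,nl_idx)→13200 …(+2); best=2200 via (B,hash)
  {ABC}: card=80000; try (B,hash)→5880, (A,hash)→12680, (B,merge)→43680, (B,nl_idx)→103680, (A,merge)→152480, (B,nl)→321280 …(+1); best=5880 via (B,hash)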